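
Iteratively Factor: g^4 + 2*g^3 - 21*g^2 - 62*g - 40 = (g - 5)*(g^3 + 7*g^2 + 14*g + 8) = (g - 5)*(g + 4)*(g^2 + 3*g + 2) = (g - 5)*(g + 1)*(g + 4)*(g + 2)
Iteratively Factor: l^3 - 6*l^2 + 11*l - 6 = (l - 3)*(l^2 - 3*l + 2) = (l - 3)*(l - 2)*(l - 1)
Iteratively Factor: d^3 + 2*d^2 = (d)*(d^2 + 2*d) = d^2*(d + 2)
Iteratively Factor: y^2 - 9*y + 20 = (y - 4)*(y - 5)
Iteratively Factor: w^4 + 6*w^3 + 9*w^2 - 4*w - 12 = (w + 2)*(w^3 + 4*w^2 + w - 6) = (w + 2)*(w + 3)*(w^2 + w - 2) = (w + 2)^2*(w + 3)*(w - 1)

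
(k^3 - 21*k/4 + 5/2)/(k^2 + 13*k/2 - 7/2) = (k^2 + k/2 - 5)/(k + 7)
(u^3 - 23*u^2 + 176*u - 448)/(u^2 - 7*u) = u - 16 + 64/u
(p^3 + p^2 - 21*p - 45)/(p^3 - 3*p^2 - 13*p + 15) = (p + 3)/(p - 1)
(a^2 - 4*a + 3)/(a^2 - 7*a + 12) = (a - 1)/(a - 4)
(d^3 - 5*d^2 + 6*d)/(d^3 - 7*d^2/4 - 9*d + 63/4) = 4*d*(d - 2)/(4*d^2 + 5*d - 21)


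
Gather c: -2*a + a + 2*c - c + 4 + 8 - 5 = -a + c + 7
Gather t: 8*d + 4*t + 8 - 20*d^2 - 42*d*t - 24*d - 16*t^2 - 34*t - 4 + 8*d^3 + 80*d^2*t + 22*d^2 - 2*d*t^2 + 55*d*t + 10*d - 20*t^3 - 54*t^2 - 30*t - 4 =8*d^3 + 2*d^2 - 6*d - 20*t^3 + t^2*(-2*d - 70) + t*(80*d^2 + 13*d - 60)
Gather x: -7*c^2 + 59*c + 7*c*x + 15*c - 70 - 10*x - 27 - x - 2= -7*c^2 + 74*c + x*(7*c - 11) - 99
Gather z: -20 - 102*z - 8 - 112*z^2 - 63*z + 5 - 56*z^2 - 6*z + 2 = -168*z^2 - 171*z - 21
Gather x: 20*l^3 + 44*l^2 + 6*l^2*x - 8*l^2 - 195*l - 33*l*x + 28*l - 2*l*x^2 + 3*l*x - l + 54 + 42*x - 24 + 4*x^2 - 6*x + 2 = 20*l^3 + 36*l^2 - 168*l + x^2*(4 - 2*l) + x*(6*l^2 - 30*l + 36) + 32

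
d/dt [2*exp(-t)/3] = -2*exp(-t)/3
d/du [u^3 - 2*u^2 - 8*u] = 3*u^2 - 4*u - 8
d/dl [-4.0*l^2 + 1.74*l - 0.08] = 1.74 - 8.0*l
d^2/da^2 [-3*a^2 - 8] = -6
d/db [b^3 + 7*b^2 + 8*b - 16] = 3*b^2 + 14*b + 8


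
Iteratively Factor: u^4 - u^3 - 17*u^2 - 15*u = (u - 5)*(u^3 + 4*u^2 + 3*u) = (u - 5)*(u + 1)*(u^2 + 3*u) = (u - 5)*(u + 1)*(u + 3)*(u)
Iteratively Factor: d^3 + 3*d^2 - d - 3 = (d - 1)*(d^2 + 4*d + 3) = (d - 1)*(d + 1)*(d + 3)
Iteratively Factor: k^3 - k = (k - 1)*(k^2 + k) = (k - 1)*(k + 1)*(k)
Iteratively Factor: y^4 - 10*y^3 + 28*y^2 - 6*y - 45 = (y - 5)*(y^3 - 5*y^2 + 3*y + 9) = (y - 5)*(y + 1)*(y^2 - 6*y + 9) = (y - 5)*(y - 3)*(y + 1)*(y - 3)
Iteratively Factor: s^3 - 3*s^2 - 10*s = (s)*(s^2 - 3*s - 10) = s*(s + 2)*(s - 5)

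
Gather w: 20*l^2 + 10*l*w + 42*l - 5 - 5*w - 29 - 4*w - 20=20*l^2 + 42*l + w*(10*l - 9) - 54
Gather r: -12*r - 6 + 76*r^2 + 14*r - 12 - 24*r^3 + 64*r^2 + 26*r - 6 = -24*r^3 + 140*r^2 + 28*r - 24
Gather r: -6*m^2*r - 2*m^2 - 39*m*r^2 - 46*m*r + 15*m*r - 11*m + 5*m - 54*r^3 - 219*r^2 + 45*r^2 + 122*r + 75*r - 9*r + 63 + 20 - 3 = -2*m^2 - 6*m - 54*r^3 + r^2*(-39*m - 174) + r*(-6*m^2 - 31*m + 188) + 80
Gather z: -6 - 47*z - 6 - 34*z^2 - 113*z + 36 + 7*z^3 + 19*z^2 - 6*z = 7*z^3 - 15*z^2 - 166*z + 24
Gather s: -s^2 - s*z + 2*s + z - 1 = -s^2 + s*(2 - z) + z - 1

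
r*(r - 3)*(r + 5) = r^3 + 2*r^2 - 15*r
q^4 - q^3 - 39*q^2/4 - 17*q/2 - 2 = (q - 4)*(q + 1/2)^2*(q + 2)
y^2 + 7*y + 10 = (y + 2)*(y + 5)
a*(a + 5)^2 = a^3 + 10*a^2 + 25*a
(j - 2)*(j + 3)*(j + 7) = j^3 + 8*j^2 + j - 42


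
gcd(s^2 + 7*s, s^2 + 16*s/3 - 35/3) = s + 7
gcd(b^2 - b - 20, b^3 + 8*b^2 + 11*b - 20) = b + 4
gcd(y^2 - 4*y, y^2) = y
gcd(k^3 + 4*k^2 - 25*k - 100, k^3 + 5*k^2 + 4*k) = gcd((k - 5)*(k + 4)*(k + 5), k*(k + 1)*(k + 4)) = k + 4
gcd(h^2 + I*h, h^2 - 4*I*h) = h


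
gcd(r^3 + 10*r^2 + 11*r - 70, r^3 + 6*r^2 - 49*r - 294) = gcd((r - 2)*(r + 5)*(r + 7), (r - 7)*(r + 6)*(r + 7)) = r + 7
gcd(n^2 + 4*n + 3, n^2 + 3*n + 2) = n + 1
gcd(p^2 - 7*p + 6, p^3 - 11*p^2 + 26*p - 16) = p - 1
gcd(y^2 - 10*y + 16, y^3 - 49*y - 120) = y - 8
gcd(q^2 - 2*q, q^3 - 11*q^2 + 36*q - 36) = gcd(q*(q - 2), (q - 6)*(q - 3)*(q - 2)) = q - 2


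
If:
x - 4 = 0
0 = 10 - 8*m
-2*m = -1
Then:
No Solution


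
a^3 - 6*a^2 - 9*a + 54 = (a - 6)*(a - 3)*(a + 3)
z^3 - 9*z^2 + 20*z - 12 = (z - 6)*(z - 2)*(z - 1)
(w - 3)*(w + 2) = w^2 - w - 6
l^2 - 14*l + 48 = (l - 8)*(l - 6)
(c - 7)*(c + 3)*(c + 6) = c^3 + 2*c^2 - 45*c - 126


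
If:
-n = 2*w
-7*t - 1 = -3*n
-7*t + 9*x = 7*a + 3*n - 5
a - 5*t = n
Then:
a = 99*x/98 + 51/98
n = 9*x/28 + 11/28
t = 27*x/196 + 5/196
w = -9*x/56 - 11/56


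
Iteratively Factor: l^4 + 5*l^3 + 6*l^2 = (l + 3)*(l^3 + 2*l^2) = (l + 2)*(l + 3)*(l^2) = l*(l + 2)*(l + 3)*(l)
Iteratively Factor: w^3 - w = (w - 1)*(w^2 + w) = w*(w - 1)*(w + 1)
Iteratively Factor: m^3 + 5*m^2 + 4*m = (m + 1)*(m^2 + 4*m) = m*(m + 1)*(m + 4)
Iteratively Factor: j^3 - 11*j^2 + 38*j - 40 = (j - 5)*(j^2 - 6*j + 8) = (j - 5)*(j - 4)*(j - 2)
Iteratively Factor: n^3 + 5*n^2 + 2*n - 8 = (n + 4)*(n^2 + n - 2) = (n + 2)*(n + 4)*(n - 1)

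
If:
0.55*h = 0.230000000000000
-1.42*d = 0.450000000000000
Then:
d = -0.32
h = 0.42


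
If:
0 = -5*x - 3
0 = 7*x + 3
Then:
No Solution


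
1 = 1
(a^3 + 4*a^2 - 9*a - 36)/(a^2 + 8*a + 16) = (a^2 - 9)/(a + 4)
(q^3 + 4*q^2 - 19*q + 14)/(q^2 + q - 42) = (q^2 - 3*q + 2)/(q - 6)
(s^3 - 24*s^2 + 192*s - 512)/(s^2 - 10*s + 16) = (s^2 - 16*s + 64)/(s - 2)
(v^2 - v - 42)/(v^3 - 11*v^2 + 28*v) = (v + 6)/(v*(v - 4))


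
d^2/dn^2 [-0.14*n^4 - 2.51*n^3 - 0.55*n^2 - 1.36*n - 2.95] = -1.68*n^2 - 15.06*n - 1.1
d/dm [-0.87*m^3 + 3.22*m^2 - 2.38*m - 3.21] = -2.61*m^2 + 6.44*m - 2.38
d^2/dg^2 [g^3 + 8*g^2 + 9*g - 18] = 6*g + 16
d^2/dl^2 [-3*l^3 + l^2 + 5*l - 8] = 2 - 18*l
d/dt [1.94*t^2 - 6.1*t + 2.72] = 3.88*t - 6.1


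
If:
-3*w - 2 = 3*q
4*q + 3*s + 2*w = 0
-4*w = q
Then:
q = -8/9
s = 28/27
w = 2/9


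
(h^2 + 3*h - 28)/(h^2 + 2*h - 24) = (h + 7)/(h + 6)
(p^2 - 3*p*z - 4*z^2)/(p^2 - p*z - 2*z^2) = (-p + 4*z)/(-p + 2*z)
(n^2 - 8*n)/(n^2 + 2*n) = (n - 8)/(n + 2)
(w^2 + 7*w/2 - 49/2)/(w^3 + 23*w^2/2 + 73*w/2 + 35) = (2*w - 7)/(2*w^2 + 9*w + 10)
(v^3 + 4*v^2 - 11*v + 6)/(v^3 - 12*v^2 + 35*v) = (v^3 + 4*v^2 - 11*v + 6)/(v*(v^2 - 12*v + 35))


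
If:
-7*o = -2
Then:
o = 2/7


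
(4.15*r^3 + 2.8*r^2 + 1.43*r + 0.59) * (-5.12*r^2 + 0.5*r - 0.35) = -21.248*r^5 - 12.261*r^4 - 7.3741*r^3 - 3.2858*r^2 - 0.2055*r - 0.2065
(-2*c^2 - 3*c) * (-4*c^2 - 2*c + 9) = 8*c^4 + 16*c^3 - 12*c^2 - 27*c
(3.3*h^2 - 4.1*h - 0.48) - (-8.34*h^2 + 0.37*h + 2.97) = 11.64*h^2 - 4.47*h - 3.45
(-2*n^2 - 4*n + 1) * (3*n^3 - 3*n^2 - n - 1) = -6*n^5 - 6*n^4 + 17*n^3 + 3*n^2 + 3*n - 1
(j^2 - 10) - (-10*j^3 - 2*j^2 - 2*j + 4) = 10*j^3 + 3*j^2 + 2*j - 14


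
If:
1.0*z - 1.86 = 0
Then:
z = 1.86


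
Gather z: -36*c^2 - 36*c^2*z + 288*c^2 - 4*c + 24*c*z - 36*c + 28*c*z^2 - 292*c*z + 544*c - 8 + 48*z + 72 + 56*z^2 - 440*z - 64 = 252*c^2 + 504*c + z^2*(28*c + 56) + z*(-36*c^2 - 268*c - 392)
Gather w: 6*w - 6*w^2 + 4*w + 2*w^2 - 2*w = -4*w^2 + 8*w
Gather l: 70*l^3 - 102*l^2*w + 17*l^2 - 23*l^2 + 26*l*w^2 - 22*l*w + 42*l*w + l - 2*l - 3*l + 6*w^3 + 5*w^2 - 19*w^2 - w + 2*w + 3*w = 70*l^3 + l^2*(-102*w - 6) + l*(26*w^2 + 20*w - 4) + 6*w^3 - 14*w^2 + 4*w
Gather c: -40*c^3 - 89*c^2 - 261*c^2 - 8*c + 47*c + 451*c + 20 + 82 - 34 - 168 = -40*c^3 - 350*c^2 + 490*c - 100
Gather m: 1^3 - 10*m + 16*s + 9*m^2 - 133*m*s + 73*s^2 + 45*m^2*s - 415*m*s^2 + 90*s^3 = m^2*(45*s + 9) + m*(-415*s^2 - 133*s - 10) + 90*s^3 + 73*s^2 + 16*s + 1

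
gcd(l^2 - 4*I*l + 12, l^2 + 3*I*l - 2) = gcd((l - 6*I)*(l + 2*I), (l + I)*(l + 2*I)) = l + 2*I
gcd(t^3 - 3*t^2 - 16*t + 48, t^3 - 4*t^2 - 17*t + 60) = t^2 + t - 12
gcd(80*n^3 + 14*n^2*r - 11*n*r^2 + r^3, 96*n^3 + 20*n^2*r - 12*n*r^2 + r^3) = -16*n^2 - 6*n*r + r^2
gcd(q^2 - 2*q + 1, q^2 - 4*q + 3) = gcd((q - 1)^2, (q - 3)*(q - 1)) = q - 1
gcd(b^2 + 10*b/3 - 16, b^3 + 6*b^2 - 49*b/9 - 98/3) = b + 6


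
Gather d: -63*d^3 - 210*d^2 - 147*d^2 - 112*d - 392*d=-63*d^3 - 357*d^2 - 504*d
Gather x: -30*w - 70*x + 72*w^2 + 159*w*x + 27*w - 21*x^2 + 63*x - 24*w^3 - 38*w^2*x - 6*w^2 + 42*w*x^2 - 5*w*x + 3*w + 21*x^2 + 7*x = -24*w^3 + 66*w^2 + 42*w*x^2 + x*(-38*w^2 + 154*w)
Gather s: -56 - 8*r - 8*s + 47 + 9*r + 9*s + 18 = r + s + 9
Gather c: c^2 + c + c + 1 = c^2 + 2*c + 1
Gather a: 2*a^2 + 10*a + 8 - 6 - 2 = 2*a^2 + 10*a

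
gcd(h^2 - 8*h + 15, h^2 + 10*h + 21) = 1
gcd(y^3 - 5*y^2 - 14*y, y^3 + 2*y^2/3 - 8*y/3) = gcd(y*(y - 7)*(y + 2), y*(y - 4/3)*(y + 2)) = y^2 + 2*y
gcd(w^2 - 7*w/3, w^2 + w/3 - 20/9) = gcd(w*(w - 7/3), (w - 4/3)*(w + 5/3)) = 1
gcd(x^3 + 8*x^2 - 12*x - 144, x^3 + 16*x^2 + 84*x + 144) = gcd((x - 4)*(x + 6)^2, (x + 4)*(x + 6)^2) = x^2 + 12*x + 36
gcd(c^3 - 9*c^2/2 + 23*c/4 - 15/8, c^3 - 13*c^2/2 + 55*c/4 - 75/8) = c^2 - 4*c + 15/4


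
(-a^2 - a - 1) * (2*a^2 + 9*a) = -2*a^4 - 11*a^3 - 11*a^2 - 9*a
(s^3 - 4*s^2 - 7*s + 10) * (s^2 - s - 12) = s^5 - 5*s^4 - 15*s^3 + 65*s^2 + 74*s - 120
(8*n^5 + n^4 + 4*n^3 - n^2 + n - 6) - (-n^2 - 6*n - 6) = 8*n^5 + n^4 + 4*n^3 + 7*n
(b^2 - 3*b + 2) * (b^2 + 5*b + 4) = b^4 + 2*b^3 - 9*b^2 - 2*b + 8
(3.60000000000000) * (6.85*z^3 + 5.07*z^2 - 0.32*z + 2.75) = 24.66*z^3 + 18.252*z^2 - 1.152*z + 9.9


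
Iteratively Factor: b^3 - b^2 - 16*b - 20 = (b + 2)*(b^2 - 3*b - 10) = (b + 2)^2*(b - 5)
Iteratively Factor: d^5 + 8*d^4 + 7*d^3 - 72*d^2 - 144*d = (d)*(d^4 + 8*d^3 + 7*d^2 - 72*d - 144) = d*(d - 3)*(d^3 + 11*d^2 + 40*d + 48) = d*(d - 3)*(d + 4)*(d^2 + 7*d + 12) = d*(d - 3)*(d + 4)^2*(d + 3)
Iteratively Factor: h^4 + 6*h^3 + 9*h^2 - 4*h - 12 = (h + 2)*(h^3 + 4*h^2 + h - 6) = (h + 2)*(h + 3)*(h^2 + h - 2) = (h - 1)*(h + 2)*(h + 3)*(h + 2)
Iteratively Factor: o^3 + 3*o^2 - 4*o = (o + 4)*(o^2 - o) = o*(o + 4)*(o - 1)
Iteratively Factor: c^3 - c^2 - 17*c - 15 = (c + 1)*(c^2 - 2*c - 15) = (c - 5)*(c + 1)*(c + 3)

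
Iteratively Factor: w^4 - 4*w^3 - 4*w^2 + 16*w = (w - 2)*(w^3 - 2*w^2 - 8*w) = (w - 2)*(w + 2)*(w^2 - 4*w) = (w - 4)*(w - 2)*(w + 2)*(w)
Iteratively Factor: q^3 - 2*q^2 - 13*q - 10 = (q + 1)*(q^2 - 3*q - 10) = (q - 5)*(q + 1)*(q + 2)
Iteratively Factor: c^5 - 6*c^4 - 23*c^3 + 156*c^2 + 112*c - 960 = (c - 5)*(c^4 - c^3 - 28*c^2 + 16*c + 192) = (c - 5)*(c + 3)*(c^3 - 4*c^2 - 16*c + 64) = (c - 5)*(c - 4)*(c + 3)*(c^2 - 16) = (c - 5)*(c - 4)^2*(c + 3)*(c + 4)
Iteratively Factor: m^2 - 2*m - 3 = (m - 3)*(m + 1)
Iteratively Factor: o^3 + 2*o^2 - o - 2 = (o + 2)*(o^2 - 1) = (o + 1)*(o + 2)*(o - 1)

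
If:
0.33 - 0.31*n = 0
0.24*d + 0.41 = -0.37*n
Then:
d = -3.35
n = 1.06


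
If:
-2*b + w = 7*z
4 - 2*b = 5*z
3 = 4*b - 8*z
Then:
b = 47/36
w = 41/9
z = 5/18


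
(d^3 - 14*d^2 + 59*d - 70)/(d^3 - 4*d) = (d^2 - 12*d + 35)/(d*(d + 2))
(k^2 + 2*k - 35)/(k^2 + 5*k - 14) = (k - 5)/(k - 2)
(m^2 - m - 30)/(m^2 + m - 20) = (m - 6)/(m - 4)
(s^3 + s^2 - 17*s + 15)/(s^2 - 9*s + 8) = (s^2 + 2*s - 15)/(s - 8)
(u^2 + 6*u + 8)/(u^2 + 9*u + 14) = (u + 4)/(u + 7)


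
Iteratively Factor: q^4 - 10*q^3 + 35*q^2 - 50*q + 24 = (q - 3)*(q^3 - 7*q^2 + 14*q - 8) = (q - 4)*(q - 3)*(q^2 - 3*q + 2) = (q - 4)*(q - 3)*(q - 1)*(q - 2)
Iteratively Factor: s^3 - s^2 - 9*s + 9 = (s - 1)*(s^2 - 9) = (s - 1)*(s + 3)*(s - 3)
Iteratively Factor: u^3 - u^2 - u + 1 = (u + 1)*(u^2 - 2*u + 1) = (u - 1)*(u + 1)*(u - 1)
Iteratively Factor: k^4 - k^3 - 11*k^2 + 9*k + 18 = (k + 1)*(k^3 - 2*k^2 - 9*k + 18) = (k - 3)*(k + 1)*(k^2 + k - 6) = (k - 3)*(k - 2)*(k + 1)*(k + 3)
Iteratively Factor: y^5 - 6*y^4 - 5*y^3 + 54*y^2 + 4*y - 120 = (y - 2)*(y^4 - 4*y^3 - 13*y^2 + 28*y + 60) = (y - 5)*(y - 2)*(y^3 + y^2 - 8*y - 12) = (y - 5)*(y - 2)*(y + 2)*(y^2 - y - 6) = (y - 5)*(y - 3)*(y - 2)*(y + 2)*(y + 2)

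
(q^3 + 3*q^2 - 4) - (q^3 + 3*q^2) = -4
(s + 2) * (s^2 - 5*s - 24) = s^3 - 3*s^2 - 34*s - 48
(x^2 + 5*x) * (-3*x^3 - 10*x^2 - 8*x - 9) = -3*x^5 - 25*x^4 - 58*x^3 - 49*x^2 - 45*x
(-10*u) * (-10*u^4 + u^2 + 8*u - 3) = 100*u^5 - 10*u^3 - 80*u^2 + 30*u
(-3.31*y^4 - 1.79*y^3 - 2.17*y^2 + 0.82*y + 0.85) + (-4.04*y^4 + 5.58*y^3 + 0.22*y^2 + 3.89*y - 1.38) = -7.35*y^4 + 3.79*y^3 - 1.95*y^2 + 4.71*y - 0.53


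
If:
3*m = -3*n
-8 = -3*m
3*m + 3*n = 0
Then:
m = 8/3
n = -8/3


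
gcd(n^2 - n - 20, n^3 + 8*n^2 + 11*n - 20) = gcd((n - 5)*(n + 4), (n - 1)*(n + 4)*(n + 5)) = n + 4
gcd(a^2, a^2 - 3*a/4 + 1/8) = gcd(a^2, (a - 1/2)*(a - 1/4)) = 1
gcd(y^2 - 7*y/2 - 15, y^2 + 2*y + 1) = 1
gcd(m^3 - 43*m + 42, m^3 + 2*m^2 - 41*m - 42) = m^2 + m - 42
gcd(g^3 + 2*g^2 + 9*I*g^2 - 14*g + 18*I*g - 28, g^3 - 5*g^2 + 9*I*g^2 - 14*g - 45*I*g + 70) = g^2 + 9*I*g - 14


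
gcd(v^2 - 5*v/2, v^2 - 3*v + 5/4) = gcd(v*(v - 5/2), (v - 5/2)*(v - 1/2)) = v - 5/2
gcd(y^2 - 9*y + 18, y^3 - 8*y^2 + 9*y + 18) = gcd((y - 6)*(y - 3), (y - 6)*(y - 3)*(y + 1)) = y^2 - 9*y + 18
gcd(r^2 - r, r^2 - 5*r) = r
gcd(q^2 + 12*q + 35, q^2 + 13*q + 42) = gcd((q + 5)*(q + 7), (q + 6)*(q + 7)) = q + 7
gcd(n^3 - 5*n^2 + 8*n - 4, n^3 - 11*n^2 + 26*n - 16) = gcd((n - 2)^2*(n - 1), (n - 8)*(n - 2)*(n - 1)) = n^2 - 3*n + 2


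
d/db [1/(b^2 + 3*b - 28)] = (-2*b - 3)/(b^2 + 3*b - 28)^2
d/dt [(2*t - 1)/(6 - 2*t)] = 5/(2*(t - 3)^2)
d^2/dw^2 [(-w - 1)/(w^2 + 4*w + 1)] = 2*(-4*(w + 1)*(w + 2)^2 + (3*w + 5)*(w^2 + 4*w + 1))/(w^2 + 4*w + 1)^3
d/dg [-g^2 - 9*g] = -2*g - 9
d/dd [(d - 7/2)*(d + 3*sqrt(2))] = 2*d - 7/2 + 3*sqrt(2)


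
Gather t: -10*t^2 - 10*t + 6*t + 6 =-10*t^2 - 4*t + 6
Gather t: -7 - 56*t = -56*t - 7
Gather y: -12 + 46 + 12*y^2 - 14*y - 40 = 12*y^2 - 14*y - 6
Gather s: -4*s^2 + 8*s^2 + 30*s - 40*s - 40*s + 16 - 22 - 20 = 4*s^2 - 50*s - 26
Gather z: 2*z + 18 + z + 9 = 3*z + 27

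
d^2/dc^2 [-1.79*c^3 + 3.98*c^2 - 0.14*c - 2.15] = 7.96 - 10.74*c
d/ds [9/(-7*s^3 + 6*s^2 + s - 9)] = 9*(21*s^2 - 12*s - 1)/(7*s^3 - 6*s^2 - s + 9)^2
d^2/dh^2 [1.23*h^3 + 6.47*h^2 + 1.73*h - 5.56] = 7.38*h + 12.94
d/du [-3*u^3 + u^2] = u*(2 - 9*u)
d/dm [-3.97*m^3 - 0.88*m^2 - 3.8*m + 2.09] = -11.91*m^2 - 1.76*m - 3.8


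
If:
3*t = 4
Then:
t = 4/3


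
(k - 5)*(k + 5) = k^2 - 25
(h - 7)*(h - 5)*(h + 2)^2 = h^4 - 8*h^3 - 9*h^2 + 92*h + 140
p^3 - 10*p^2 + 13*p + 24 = (p - 8)*(p - 3)*(p + 1)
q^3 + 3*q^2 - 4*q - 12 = (q - 2)*(q + 2)*(q + 3)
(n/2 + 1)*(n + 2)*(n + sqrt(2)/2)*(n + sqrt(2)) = n^4/2 + 3*sqrt(2)*n^3/4 + 2*n^3 + 5*n^2/2 + 3*sqrt(2)*n^2 + 2*n + 3*sqrt(2)*n + 2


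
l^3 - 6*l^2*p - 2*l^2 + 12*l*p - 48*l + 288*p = (l - 8)*(l + 6)*(l - 6*p)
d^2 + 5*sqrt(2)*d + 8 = (d + sqrt(2))*(d + 4*sqrt(2))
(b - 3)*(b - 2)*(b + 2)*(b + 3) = b^4 - 13*b^2 + 36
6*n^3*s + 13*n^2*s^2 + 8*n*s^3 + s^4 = s*(n + s)^2*(6*n + s)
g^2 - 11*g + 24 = (g - 8)*(g - 3)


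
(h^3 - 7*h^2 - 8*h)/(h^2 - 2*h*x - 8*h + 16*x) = h*(-h - 1)/(-h + 2*x)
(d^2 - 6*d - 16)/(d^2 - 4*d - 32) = (d + 2)/(d + 4)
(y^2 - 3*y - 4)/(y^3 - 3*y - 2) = (y - 4)/(y^2 - y - 2)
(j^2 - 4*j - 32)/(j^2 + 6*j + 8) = (j - 8)/(j + 2)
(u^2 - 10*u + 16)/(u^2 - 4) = (u - 8)/(u + 2)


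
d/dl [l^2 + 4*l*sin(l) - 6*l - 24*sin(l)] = 4*l*cos(l) + 2*l + 4*sin(l) - 24*cos(l) - 6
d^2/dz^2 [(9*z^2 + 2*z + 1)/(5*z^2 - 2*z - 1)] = 28*(10*z^3 + 15*z^2 + 1)/(125*z^6 - 150*z^5 - 15*z^4 + 52*z^3 + 3*z^2 - 6*z - 1)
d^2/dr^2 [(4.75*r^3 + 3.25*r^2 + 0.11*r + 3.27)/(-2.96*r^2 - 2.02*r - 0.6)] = (-5.6843418860808e-14*r^5 + 5.6843418860808e-14*r^4 + 15.0454480000001*r^3 - 171.812592*r^2 - 126.399744*r - 17.144136)/(25.934336*r^6 + 53.095296*r^5 + 52.004832*r^4 + 29.767528*r^3 + 10.54152*r^2 + 2.1816*r + 0.216)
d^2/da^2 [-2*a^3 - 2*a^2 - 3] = -12*a - 4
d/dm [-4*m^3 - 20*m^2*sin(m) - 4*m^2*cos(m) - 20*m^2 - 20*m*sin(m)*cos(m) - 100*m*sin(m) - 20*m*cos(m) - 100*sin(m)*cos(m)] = 4*m^2*sin(m) - 20*m^2*cos(m) - 12*m^2 - 20*m*sin(m) - 108*m*cos(m) - 20*m*cos(2*m) - 40*m - 100*sin(m) - 10*sin(2*m) - 20*cos(m) - 100*cos(2*m)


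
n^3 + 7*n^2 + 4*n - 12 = (n - 1)*(n + 2)*(n + 6)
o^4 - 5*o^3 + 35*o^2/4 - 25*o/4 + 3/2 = (o - 2)*(o - 3/2)*(o - 1)*(o - 1/2)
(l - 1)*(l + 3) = l^2 + 2*l - 3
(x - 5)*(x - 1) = x^2 - 6*x + 5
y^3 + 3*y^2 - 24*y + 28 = (y - 2)^2*(y + 7)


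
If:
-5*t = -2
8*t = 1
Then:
No Solution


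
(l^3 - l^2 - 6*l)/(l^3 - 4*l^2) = (l^2 - l - 6)/(l*(l - 4))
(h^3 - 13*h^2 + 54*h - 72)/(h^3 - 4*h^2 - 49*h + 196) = (h^2 - 9*h + 18)/(h^2 - 49)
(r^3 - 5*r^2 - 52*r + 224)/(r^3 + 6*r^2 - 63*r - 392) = (r - 4)/(r + 7)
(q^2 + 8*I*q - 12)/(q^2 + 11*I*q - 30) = (q + 2*I)/(q + 5*I)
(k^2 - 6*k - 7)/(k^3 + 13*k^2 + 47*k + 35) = (k - 7)/(k^2 + 12*k + 35)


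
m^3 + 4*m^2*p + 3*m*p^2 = m*(m + p)*(m + 3*p)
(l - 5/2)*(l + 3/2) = l^2 - l - 15/4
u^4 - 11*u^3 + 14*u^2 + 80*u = u*(u - 8)*(u - 5)*(u + 2)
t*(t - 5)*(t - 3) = t^3 - 8*t^2 + 15*t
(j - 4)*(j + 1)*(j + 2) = j^3 - j^2 - 10*j - 8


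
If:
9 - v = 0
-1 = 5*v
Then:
No Solution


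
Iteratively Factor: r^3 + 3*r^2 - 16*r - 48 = (r + 3)*(r^2 - 16) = (r - 4)*(r + 3)*(r + 4)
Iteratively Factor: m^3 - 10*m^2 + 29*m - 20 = (m - 1)*(m^2 - 9*m + 20) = (m - 5)*(m - 1)*(m - 4)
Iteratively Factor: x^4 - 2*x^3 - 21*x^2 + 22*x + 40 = (x - 5)*(x^3 + 3*x^2 - 6*x - 8) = (x - 5)*(x + 1)*(x^2 + 2*x - 8) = (x - 5)*(x + 1)*(x + 4)*(x - 2)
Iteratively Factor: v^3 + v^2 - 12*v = (v + 4)*(v^2 - 3*v) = (v - 3)*(v + 4)*(v)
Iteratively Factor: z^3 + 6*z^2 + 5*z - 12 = (z + 3)*(z^2 + 3*z - 4) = (z + 3)*(z + 4)*(z - 1)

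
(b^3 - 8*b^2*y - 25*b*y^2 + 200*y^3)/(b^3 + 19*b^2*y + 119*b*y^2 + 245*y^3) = (b^2 - 13*b*y + 40*y^2)/(b^2 + 14*b*y + 49*y^2)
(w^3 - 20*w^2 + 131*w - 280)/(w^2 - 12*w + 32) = (w^2 - 12*w + 35)/(w - 4)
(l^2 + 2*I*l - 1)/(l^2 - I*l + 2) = (l + I)/(l - 2*I)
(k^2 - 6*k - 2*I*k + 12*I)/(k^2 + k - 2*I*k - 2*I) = (k - 6)/(k + 1)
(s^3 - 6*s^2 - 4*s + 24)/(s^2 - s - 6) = (s^2 - 8*s + 12)/(s - 3)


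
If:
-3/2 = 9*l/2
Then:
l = -1/3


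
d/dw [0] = 0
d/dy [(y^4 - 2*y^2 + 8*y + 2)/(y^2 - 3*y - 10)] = (2*y^5 - 9*y^4 - 40*y^3 - 2*y^2 + 36*y - 74)/(y^4 - 6*y^3 - 11*y^2 + 60*y + 100)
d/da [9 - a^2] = -2*a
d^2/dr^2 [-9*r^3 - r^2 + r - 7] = -54*r - 2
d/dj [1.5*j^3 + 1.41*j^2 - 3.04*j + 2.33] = 4.5*j^2 + 2.82*j - 3.04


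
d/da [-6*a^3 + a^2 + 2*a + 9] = -18*a^2 + 2*a + 2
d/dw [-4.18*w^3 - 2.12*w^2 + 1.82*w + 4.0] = -12.54*w^2 - 4.24*w + 1.82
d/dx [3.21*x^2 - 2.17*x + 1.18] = 6.42*x - 2.17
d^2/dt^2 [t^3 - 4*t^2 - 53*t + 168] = 6*t - 8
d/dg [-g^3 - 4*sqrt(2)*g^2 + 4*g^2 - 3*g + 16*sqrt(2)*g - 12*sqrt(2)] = -3*g^2 - 8*sqrt(2)*g + 8*g - 3 + 16*sqrt(2)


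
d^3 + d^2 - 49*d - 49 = (d - 7)*(d + 1)*(d + 7)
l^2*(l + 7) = l^3 + 7*l^2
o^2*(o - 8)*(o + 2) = o^4 - 6*o^3 - 16*o^2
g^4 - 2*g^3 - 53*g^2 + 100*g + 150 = (g - 3)*(g + 1)*(g - 5*sqrt(2))*(g + 5*sqrt(2))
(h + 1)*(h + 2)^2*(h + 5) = h^4 + 10*h^3 + 33*h^2 + 44*h + 20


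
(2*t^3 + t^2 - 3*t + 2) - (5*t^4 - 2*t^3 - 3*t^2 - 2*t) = -5*t^4 + 4*t^3 + 4*t^2 - t + 2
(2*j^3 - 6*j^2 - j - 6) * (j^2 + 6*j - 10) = 2*j^5 + 6*j^4 - 57*j^3 + 48*j^2 - 26*j + 60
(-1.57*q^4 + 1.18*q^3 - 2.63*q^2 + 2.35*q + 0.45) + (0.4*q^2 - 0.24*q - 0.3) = -1.57*q^4 + 1.18*q^3 - 2.23*q^2 + 2.11*q + 0.15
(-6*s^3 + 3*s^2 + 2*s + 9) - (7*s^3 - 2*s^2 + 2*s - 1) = -13*s^3 + 5*s^2 + 10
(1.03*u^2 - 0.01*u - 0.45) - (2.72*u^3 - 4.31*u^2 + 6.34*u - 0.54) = -2.72*u^3 + 5.34*u^2 - 6.35*u + 0.09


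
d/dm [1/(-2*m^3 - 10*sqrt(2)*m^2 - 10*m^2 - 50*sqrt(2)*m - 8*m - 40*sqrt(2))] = (3*m^2 + 10*m + 10*sqrt(2)*m + 4 + 25*sqrt(2))/(2*(m^3 + 5*m^2 + 5*sqrt(2)*m^2 + 4*m + 25*sqrt(2)*m + 20*sqrt(2))^2)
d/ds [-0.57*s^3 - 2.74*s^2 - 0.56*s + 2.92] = -1.71*s^2 - 5.48*s - 0.56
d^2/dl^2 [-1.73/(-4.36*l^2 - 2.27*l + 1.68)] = (-65.773216*l^2 - 34.244312*l + 1.73*(8.72*l + 2.27)*(17.44*l + 4.54) + 25.343808)/(4.36*l^2 + 2.27*l - 1.68)^3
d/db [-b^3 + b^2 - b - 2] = -3*b^2 + 2*b - 1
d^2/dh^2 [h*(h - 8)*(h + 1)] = 6*h - 14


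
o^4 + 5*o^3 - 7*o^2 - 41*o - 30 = (o - 3)*(o + 1)*(o + 2)*(o + 5)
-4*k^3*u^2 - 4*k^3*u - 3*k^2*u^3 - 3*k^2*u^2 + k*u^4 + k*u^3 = u*(-4*k + u)*(k + u)*(k*u + k)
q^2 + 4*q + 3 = (q + 1)*(q + 3)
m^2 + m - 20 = (m - 4)*(m + 5)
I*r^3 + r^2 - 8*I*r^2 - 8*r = r*(r - 8)*(I*r + 1)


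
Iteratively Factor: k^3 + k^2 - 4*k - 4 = (k + 1)*(k^2 - 4) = (k - 2)*(k + 1)*(k + 2)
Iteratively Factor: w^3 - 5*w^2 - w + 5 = (w + 1)*(w^2 - 6*w + 5) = (w - 1)*(w + 1)*(w - 5)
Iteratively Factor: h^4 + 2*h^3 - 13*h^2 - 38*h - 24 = (h + 3)*(h^3 - h^2 - 10*h - 8) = (h + 2)*(h + 3)*(h^2 - 3*h - 4) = (h - 4)*(h + 2)*(h + 3)*(h + 1)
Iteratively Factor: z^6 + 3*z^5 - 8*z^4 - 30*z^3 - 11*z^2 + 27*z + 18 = (z + 3)*(z^5 - 8*z^3 - 6*z^2 + 7*z + 6) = (z - 3)*(z + 3)*(z^4 + 3*z^3 + z^2 - 3*z - 2) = (z - 3)*(z + 1)*(z + 3)*(z^3 + 2*z^2 - z - 2) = (z - 3)*(z + 1)*(z + 2)*(z + 3)*(z^2 - 1) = (z - 3)*(z - 1)*(z + 1)*(z + 2)*(z + 3)*(z + 1)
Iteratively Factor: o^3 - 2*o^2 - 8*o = (o + 2)*(o^2 - 4*o) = o*(o + 2)*(o - 4)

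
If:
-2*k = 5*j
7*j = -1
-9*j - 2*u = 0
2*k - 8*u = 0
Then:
No Solution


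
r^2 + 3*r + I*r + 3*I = (r + 3)*(r + I)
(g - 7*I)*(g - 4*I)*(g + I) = g^3 - 10*I*g^2 - 17*g - 28*I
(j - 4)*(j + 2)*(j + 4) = j^3 + 2*j^2 - 16*j - 32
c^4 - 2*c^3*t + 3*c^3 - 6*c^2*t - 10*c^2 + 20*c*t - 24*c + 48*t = (c - 3)*(c + 2)*(c + 4)*(c - 2*t)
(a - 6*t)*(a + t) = a^2 - 5*a*t - 6*t^2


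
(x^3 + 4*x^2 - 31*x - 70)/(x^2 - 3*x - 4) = (-x^3 - 4*x^2 + 31*x + 70)/(-x^2 + 3*x + 4)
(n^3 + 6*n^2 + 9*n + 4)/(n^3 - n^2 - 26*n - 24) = (n + 1)/(n - 6)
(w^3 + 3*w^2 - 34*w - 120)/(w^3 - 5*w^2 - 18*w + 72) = (w + 5)/(w - 3)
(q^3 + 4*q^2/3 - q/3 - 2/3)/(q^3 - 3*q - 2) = (q - 2/3)/(q - 2)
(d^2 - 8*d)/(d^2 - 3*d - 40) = d/(d + 5)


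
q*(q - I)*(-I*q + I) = -I*q^3 - q^2 + I*q^2 + q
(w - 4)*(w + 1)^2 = w^3 - 2*w^2 - 7*w - 4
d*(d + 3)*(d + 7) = d^3 + 10*d^2 + 21*d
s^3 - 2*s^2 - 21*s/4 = s*(s - 7/2)*(s + 3/2)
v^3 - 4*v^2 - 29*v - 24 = (v - 8)*(v + 1)*(v + 3)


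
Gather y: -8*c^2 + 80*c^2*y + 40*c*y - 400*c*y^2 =-8*c^2 - 400*c*y^2 + y*(80*c^2 + 40*c)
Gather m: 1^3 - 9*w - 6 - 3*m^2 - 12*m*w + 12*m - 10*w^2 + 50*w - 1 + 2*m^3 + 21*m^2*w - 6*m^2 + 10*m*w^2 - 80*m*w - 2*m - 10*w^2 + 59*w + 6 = 2*m^3 + m^2*(21*w - 9) + m*(10*w^2 - 92*w + 10) - 20*w^2 + 100*w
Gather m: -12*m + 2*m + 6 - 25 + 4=-10*m - 15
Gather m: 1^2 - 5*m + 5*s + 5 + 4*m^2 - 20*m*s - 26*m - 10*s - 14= 4*m^2 + m*(-20*s - 31) - 5*s - 8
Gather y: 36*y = 36*y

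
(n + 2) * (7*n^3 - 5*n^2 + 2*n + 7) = 7*n^4 + 9*n^3 - 8*n^2 + 11*n + 14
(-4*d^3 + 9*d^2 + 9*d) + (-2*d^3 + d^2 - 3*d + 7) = -6*d^3 + 10*d^2 + 6*d + 7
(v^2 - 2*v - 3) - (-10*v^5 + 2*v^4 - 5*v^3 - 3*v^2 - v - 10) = 10*v^5 - 2*v^4 + 5*v^3 + 4*v^2 - v + 7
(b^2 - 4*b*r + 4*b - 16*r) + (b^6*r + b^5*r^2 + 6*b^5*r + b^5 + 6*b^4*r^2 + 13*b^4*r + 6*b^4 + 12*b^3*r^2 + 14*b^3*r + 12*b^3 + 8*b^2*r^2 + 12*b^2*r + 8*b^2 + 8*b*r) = b^6*r + b^5*r^2 + 6*b^5*r + b^5 + 6*b^4*r^2 + 13*b^4*r + 6*b^4 + 12*b^3*r^2 + 14*b^3*r + 12*b^3 + 8*b^2*r^2 + 12*b^2*r + 9*b^2 + 4*b*r + 4*b - 16*r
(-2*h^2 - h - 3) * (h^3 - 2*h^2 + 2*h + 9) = -2*h^5 + 3*h^4 - 5*h^3 - 14*h^2 - 15*h - 27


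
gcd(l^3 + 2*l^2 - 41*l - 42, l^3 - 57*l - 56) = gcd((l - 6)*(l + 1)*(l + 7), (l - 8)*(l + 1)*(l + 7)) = l^2 + 8*l + 7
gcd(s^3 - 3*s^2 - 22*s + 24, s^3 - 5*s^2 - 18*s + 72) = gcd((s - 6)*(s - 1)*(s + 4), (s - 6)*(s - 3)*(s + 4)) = s^2 - 2*s - 24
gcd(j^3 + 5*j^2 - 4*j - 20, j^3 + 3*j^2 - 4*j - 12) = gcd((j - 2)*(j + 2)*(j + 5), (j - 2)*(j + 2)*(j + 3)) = j^2 - 4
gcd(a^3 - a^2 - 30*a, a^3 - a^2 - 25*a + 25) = a + 5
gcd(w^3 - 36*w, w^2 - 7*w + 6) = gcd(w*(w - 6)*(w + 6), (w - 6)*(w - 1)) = w - 6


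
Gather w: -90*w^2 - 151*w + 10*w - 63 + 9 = -90*w^2 - 141*w - 54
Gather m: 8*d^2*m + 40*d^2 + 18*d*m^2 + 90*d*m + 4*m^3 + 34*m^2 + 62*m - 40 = 40*d^2 + 4*m^3 + m^2*(18*d + 34) + m*(8*d^2 + 90*d + 62) - 40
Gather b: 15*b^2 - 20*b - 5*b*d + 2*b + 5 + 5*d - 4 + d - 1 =15*b^2 + b*(-5*d - 18) + 6*d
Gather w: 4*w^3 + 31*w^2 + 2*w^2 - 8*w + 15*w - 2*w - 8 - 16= 4*w^3 + 33*w^2 + 5*w - 24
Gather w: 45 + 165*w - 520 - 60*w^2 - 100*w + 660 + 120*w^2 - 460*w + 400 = 60*w^2 - 395*w + 585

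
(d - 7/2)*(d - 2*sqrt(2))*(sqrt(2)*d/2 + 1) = sqrt(2)*d^3/2 - 7*sqrt(2)*d^2/4 - d^2 - 2*sqrt(2)*d + 7*d/2 + 7*sqrt(2)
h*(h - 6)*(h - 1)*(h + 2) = h^4 - 5*h^3 - 8*h^2 + 12*h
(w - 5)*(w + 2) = w^2 - 3*w - 10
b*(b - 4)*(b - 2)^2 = b^4 - 8*b^3 + 20*b^2 - 16*b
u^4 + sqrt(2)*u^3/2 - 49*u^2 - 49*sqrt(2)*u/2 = u*(u - 7)*(u + 7)*(u + sqrt(2)/2)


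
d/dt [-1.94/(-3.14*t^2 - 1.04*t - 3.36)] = (-12.1832*t - 2.0176)/(3.14*t^2 + 1.04*t + 3.36)^2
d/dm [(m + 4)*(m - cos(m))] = m + (m + 4)*(sin(m) + 1) - cos(m)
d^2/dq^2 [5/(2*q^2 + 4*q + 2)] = 15/(q^4 + 4*q^3 + 6*q^2 + 4*q + 1)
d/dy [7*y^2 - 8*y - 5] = 14*y - 8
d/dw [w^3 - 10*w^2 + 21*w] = 3*w^2 - 20*w + 21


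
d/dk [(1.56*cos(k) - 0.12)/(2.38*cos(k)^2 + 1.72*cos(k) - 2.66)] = (3.7128*cos(k)^2 - 0.5712*cos(k) + 3.9432)*sin(k)/(5.6644*cos(k)^4 + 8.1872*cos(k)^3 - 9.7032*cos(k)^2 - 9.1504*cos(k) + 7.0756)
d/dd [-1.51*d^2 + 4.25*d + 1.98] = 4.25 - 3.02*d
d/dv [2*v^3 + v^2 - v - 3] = 6*v^2 + 2*v - 1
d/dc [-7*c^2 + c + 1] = 1 - 14*c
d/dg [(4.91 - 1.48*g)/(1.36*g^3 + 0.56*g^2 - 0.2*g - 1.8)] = (4.0256*g^3 - 19.204*g^2 - 5.4992*g + 3.646)/(1.8496*g^6 + 1.5232*g^5 - 0.2304*g^4 - 5.12*g^3 - 1.976*g^2 + 0.72*g + 3.24)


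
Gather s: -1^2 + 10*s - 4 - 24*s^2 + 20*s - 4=-24*s^2 + 30*s - 9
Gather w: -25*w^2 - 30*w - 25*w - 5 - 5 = -25*w^2 - 55*w - 10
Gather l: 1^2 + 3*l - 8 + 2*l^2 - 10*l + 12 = 2*l^2 - 7*l + 5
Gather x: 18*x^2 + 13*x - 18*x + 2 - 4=18*x^2 - 5*x - 2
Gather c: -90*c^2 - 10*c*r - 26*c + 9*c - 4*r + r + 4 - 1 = -90*c^2 + c*(-10*r - 17) - 3*r + 3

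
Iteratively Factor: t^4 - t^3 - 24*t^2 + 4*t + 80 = (t + 2)*(t^3 - 3*t^2 - 18*t + 40) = (t - 2)*(t + 2)*(t^2 - t - 20) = (t - 2)*(t + 2)*(t + 4)*(t - 5)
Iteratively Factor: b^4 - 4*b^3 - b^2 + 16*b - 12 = (b - 3)*(b^3 - b^2 - 4*b + 4) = (b - 3)*(b + 2)*(b^2 - 3*b + 2) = (b - 3)*(b - 1)*(b + 2)*(b - 2)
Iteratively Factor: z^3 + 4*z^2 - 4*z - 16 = (z - 2)*(z^2 + 6*z + 8) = (z - 2)*(z + 2)*(z + 4)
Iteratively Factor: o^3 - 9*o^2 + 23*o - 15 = (o - 1)*(o^2 - 8*o + 15) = (o - 3)*(o - 1)*(o - 5)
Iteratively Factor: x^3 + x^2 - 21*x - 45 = (x + 3)*(x^2 - 2*x - 15) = (x + 3)^2*(x - 5)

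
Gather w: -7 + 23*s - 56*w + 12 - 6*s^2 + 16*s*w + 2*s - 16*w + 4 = -6*s^2 + 25*s + w*(16*s - 72) + 9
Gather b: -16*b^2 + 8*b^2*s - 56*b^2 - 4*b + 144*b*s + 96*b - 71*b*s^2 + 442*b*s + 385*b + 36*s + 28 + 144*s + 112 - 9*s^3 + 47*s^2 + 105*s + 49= b^2*(8*s - 72) + b*(-71*s^2 + 586*s + 477) - 9*s^3 + 47*s^2 + 285*s + 189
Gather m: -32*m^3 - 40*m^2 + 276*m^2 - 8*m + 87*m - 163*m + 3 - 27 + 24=-32*m^3 + 236*m^2 - 84*m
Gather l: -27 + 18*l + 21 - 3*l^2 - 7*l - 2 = -3*l^2 + 11*l - 8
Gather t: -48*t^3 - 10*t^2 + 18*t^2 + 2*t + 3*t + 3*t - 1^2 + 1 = -48*t^3 + 8*t^2 + 8*t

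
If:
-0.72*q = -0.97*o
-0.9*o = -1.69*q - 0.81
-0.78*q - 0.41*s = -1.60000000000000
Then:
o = -0.59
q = -0.79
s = 5.41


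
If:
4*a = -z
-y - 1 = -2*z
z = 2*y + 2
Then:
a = 0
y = -1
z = 0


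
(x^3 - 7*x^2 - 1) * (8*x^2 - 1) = 8*x^5 - 56*x^4 - x^3 - x^2 + 1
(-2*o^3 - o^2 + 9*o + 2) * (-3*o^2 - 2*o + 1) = 6*o^5 + 7*o^4 - 27*o^3 - 25*o^2 + 5*o + 2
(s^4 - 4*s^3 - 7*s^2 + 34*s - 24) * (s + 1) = s^5 - 3*s^4 - 11*s^3 + 27*s^2 + 10*s - 24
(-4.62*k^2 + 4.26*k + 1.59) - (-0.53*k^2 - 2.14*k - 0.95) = -4.09*k^2 + 6.4*k + 2.54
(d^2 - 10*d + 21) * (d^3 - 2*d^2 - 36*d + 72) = d^5 - 12*d^4 + 5*d^3 + 390*d^2 - 1476*d + 1512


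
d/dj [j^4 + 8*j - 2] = 4*j^3 + 8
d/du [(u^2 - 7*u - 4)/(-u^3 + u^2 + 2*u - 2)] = (u^4 - 14*u^3 - 3*u^2 + 4*u + 22)/(u^6 - 2*u^5 - 3*u^4 + 8*u^3 - 8*u + 4)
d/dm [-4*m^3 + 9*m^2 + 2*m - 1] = -12*m^2 + 18*m + 2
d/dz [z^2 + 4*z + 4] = 2*z + 4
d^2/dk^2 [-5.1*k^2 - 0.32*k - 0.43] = -10.2000000000000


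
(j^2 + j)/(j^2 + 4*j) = (j + 1)/(j + 4)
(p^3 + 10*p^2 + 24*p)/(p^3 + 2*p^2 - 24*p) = (p + 4)/(p - 4)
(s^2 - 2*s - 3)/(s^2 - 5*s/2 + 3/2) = 2*(s^2 - 2*s - 3)/(2*s^2 - 5*s + 3)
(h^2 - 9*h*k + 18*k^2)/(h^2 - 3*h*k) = (h - 6*k)/h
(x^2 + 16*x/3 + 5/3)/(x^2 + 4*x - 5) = (x + 1/3)/(x - 1)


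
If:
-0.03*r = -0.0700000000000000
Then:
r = 2.33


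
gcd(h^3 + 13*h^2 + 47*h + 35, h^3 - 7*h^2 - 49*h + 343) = h + 7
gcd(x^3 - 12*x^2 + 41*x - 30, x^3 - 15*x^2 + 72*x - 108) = x - 6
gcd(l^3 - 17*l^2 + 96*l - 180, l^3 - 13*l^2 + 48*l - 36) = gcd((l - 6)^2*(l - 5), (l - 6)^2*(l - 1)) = l^2 - 12*l + 36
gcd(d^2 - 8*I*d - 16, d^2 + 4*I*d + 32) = d - 4*I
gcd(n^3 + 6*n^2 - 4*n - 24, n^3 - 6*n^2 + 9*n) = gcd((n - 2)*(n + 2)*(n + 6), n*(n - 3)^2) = 1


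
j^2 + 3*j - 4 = (j - 1)*(j + 4)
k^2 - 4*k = k*(k - 4)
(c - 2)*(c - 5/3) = c^2 - 11*c/3 + 10/3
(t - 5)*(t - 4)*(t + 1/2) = t^3 - 17*t^2/2 + 31*t/2 + 10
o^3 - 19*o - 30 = (o - 5)*(o + 2)*(o + 3)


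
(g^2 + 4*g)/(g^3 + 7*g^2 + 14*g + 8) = g/(g^2 + 3*g + 2)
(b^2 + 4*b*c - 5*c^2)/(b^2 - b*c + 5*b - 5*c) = (b + 5*c)/(b + 5)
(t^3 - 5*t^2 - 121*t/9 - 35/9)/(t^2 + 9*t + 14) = (9*t^3 - 45*t^2 - 121*t - 35)/(9*(t^2 + 9*t + 14))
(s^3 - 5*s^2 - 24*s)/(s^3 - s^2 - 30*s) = (-s^2 + 5*s + 24)/(-s^2 + s + 30)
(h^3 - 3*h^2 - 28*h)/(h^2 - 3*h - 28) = h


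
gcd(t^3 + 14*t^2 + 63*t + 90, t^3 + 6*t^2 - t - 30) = t^2 + 8*t + 15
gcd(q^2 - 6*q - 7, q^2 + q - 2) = 1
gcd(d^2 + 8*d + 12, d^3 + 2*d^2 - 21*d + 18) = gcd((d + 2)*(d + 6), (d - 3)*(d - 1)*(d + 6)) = d + 6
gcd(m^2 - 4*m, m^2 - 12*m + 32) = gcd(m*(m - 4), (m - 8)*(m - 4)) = m - 4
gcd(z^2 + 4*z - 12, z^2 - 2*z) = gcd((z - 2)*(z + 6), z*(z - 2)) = z - 2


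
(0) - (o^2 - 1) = 1 - o^2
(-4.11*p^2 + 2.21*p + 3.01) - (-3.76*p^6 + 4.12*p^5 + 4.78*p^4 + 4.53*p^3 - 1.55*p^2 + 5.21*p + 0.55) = 3.76*p^6 - 4.12*p^5 - 4.78*p^4 - 4.53*p^3 - 2.56*p^2 - 3.0*p + 2.46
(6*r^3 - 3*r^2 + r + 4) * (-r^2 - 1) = -6*r^5 + 3*r^4 - 7*r^3 - r^2 - r - 4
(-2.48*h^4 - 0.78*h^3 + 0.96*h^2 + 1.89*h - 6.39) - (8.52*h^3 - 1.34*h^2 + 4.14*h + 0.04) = -2.48*h^4 - 9.3*h^3 + 2.3*h^2 - 2.25*h - 6.43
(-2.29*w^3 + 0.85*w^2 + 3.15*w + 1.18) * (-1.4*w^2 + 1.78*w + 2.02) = 3.206*w^5 - 5.2662*w^4 - 7.5228*w^3 + 5.672*w^2 + 8.4634*w + 2.3836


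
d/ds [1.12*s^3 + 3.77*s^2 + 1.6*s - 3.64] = 3.36*s^2 + 7.54*s + 1.6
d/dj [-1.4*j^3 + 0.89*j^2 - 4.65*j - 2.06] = -4.2*j^2 + 1.78*j - 4.65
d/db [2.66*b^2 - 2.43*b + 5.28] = 5.32*b - 2.43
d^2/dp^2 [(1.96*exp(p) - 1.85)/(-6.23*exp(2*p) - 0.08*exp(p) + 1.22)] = (-76.0732840000001*exp(4*p) + 288.192324*exp(3*p) - 86.616936*exp(2*p) + 56.064984*exp(p) - 2.736704)*exp(p)/(241.804367*exp(6*p) + 9.315096*exp(5*p) - 141.935598*exp(4*p) - 3.647776*exp(3*p) + 27.794772*exp(2*p) + 0.357216*exp(p) - 1.815848)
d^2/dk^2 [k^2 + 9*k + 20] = 2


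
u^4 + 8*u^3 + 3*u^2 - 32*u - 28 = (u - 2)*(u + 1)*(u + 2)*(u + 7)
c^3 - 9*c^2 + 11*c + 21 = (c - 7)*(c - 3)*(c + 1)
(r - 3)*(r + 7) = r^2 + 4*r - 21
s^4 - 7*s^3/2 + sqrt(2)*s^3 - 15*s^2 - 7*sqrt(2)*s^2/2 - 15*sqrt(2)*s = s*(s - 6)*(s + 5/2)*(s + sqrt(2))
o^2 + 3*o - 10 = (o - 2)*(o + 5)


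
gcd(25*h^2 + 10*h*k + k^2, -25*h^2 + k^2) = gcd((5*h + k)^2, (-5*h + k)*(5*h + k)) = 5*h + k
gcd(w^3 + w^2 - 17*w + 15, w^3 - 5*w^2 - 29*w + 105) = w^2 + 2*w - 15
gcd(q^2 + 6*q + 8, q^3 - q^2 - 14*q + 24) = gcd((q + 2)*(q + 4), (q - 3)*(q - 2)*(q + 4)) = q + 4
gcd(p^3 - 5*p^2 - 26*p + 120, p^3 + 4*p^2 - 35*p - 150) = p^2 - p - 30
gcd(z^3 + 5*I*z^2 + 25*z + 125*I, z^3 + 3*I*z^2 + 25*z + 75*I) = z^2 + 25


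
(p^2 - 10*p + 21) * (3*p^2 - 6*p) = 3*p^4 - 36*p^3 + 123*p^2 - 126*p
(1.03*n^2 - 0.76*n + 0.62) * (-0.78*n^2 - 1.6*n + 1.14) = -0.8034*n^4 - 1.0552*n^3 + 1.9066*n^2 - 1.8584*n + 0.7068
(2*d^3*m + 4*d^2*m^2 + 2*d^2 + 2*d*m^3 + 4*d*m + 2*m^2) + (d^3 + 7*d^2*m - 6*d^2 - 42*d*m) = 2*d^3*m + d^3 + 4*d^2*m^2 + 7*d^2*m - 4*d^2 + 2*d*m^3 - 38*d*m + 2*m^2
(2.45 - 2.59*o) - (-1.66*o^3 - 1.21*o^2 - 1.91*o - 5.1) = 1.66*o^3 + 1.21*o^2 - 0.68*o + 7.55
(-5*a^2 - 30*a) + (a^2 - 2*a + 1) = -4*a^2 - 32*a + 1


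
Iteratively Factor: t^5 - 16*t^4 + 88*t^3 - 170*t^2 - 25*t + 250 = (t - 2)*(t^4 - 14*t^3 + 60*t^2 - 50*t - 125) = (t - 2)*(t + 1)*(t^3 - 15*t^2 + 75*t - 125) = (t - 5)*(t - 2)*(t + 1)*(t^2 - 10*t + 25) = (t - 5)^2*(t - 2)*(t + 1)*(t - 5)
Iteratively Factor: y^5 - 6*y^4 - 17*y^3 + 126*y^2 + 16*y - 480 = (y - 3)*(y^4 - 3*y^3 - 26*y^2 + 48*y + 160) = (y - 4)*(y - 3)*(y^3 + y^2 - 22*y - 40) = (y - 4)*(y - 3)*(y + 2)*(y^2 - y - 20) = (y - 5)*(y - 4)*(y - 3)*(y + 2)*(y + 4)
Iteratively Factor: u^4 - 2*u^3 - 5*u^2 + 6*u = (u + 2)*(u^3 - 4*u^2 + 3*u) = (u - 1)*(u + 2)*(u^2 - 3*u) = (u - 3)*(u - 1)*(u + 2)*(u)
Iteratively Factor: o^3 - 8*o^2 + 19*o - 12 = (o - 3)*(o^2 - 5*o + 4) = (o - 3)*(o - 1)*(o - 4)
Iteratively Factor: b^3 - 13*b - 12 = (b + 1)*(b^2 - b - 12) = (b + 1)*(b + 3)*(b - 4)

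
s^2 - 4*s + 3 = (s - 3)*(s - 1)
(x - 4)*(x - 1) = x^2 - 5*x + 4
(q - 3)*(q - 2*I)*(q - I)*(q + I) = q^4 - 3*q^3 - 2*I*q^3 + q^2 + 6*I*q^2 - 3*q - 2*I*q + 6*I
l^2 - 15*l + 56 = (l - 8)*(l - 7)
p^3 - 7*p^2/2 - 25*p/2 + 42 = (p - 4)*(p - 3)*(p + 7/2)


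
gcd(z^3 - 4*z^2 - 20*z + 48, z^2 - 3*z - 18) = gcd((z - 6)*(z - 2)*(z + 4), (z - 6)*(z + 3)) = z - 6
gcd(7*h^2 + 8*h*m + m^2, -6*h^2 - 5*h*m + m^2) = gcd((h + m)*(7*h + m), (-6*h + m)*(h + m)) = h + m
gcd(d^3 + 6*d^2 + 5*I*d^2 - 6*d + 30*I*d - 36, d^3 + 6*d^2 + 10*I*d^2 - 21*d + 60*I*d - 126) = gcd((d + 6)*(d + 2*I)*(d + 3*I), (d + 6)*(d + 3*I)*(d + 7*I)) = d^2 + d*(6 + 3*I) + 18*I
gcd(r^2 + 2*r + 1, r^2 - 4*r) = 1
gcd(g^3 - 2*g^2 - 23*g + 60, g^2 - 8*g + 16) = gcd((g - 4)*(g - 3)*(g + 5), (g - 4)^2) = g - 4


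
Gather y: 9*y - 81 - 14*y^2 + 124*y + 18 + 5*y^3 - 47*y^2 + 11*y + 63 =5*y^3 - 61*y^2 + 144*y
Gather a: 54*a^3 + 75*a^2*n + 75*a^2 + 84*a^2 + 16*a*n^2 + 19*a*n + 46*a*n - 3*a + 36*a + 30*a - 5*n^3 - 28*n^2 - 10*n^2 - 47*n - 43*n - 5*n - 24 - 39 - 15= 54*a^3 + a^2*(75*n + 159) + a*(16*n^2 + 65*n + 63) - 5*n^3 - 38*n^2 - 95*n - 78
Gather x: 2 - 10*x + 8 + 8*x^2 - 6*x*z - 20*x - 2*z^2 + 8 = 8*x^2 + x*(-6*z - 30) - 2*z^2 + 18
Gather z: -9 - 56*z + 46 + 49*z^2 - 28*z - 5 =49*z^2 - 84*z + 32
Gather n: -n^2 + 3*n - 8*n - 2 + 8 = -n^2 - 5*n + 6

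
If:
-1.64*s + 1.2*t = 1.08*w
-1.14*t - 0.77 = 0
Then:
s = -0.658536585365854*w - 0.494223363286264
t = -0.68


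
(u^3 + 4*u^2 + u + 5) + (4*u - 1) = u^3 + 4*u^2 + 5*u + 4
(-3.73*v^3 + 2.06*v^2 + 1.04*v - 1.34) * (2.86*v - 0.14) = -10.6678*v^4 + 6.4138*v^3 + 2.686*v^2 - 3.978*v + 0.1876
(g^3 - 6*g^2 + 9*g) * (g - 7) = g^4 - 13*g^3 + 51*g^2 - 63*g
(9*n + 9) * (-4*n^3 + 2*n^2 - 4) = -36*n^4 - 18*n^3 + 18*n^2 - 36*n - 36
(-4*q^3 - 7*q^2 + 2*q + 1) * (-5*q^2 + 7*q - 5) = 20*q^5 + 7*q^4 - 39*q^3 + 44*q^2 - 3*q - 5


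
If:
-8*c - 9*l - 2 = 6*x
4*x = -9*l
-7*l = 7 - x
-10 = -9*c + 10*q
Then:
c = -25/37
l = -28/37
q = -119/74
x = 63/37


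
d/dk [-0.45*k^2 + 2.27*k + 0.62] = 2.27 - 0.9*k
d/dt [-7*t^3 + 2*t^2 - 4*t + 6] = -21*t^2 + 4*t - 4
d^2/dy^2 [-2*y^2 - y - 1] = -4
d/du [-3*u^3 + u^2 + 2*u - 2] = -9*u^2 + 2*u + 2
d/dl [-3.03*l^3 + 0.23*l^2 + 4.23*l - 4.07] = -9.09*l^2 + 0.46*l + 4.23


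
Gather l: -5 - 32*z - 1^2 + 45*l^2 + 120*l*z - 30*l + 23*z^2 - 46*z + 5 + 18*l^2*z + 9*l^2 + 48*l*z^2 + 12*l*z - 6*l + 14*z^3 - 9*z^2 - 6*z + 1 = l^2*(18*z + 54) + l*(48*z^2 + 132*z - 36) + 14*z^3 + 14*z^2 - 84*z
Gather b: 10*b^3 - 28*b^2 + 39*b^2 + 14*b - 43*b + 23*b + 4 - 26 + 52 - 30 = 10*b^3 + 11*b^2 - 6*b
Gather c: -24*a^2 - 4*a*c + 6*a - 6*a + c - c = -24*a^2 - 4*a*c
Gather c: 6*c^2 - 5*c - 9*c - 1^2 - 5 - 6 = 6*c^2 - 14*c - 12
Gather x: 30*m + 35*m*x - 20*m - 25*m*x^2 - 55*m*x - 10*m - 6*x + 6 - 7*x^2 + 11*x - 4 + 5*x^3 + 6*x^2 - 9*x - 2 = 5*x^3 + x^2*(-25*m - 1) + x*(-20*m - 4)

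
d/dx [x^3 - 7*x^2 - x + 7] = 3*x^2 - 14*x - 1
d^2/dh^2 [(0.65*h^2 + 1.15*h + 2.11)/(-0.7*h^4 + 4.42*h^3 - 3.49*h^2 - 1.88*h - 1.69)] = (-1.911*h^8 + 5.30460000000001*h^7 + 14.03018*h^6 + 54.45714*h^5 - 485.881008*h^4 + 430.305038*h^3 - 99.12762*h^2 - 136.93557*h + 13.569444)/(0.343*h^12 - 6.4974*h^11 + 46.15674*h^10 - 148.375648*h^9 + 197.708298*h^8 - 55.13895*h^7 - 0.250666999999964*h^6 - 121.243752*h^5 + 20.496741*h^4 + 35.303354*h^3 + 47.822775*h^2 + 16.108404*h + 4.826809)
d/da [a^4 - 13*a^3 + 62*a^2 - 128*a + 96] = 4*a^3 - 39*a^2 + 124*a - 128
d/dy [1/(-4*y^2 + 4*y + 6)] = (2*y - 1)/(-2*y^2 + 2*y + 3)^2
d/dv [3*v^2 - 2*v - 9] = 6*v - 2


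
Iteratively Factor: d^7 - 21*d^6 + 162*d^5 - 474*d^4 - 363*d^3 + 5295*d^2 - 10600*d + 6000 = (d - 5)*(d^6 - 16*d^5 + 82*d^4 - 64*d^3 - 683*d^2 + 1880*d - 1200) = (d - 5)*(d - 1)*(d^5 - 15*d^4 + 67*d^3 + 3*d^2 - 680*d + 1200) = (d - 5)^2*(d - 1)*(d^4 - 10*d^3 + 17*d^2 + 88*d - 240) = (d - 5)^2*(d - 4)*(d - 1)*(d^3 - 6*d^2 - 7*d + 60) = (d - 5)^2*(d - 4)*(d - 1)*(d + 3)*(d^2 - 9*d + 20) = (d - 5)^3*(d - 4)*(d - 1)*(d + 3)*(d - 4)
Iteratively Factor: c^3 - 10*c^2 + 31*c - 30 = (c - 3)*(c^2 - 7*c + 10) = (c - 5)*(c - 3)*(c - 2)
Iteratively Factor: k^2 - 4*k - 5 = (k - 5)*(k + 1)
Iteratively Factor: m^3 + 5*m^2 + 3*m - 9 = (m + 3)*(m^2 + 2*m - 3) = (m + 3)^2*(m - 1)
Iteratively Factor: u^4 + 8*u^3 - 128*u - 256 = (u + 4)*(u^3 + 4*u^2 - 16*u - 64) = (u + 4)^2*(u^2 - 16) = (u + 4)^3*(u - 4)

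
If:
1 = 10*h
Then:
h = 1/10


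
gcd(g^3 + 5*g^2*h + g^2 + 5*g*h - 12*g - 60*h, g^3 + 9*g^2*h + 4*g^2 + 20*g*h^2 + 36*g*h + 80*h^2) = g^2 + 5*g*h + 4*g + 20*h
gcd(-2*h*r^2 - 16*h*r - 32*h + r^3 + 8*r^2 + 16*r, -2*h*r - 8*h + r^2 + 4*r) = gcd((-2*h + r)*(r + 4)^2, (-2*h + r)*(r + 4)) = -2*h*r - 8*h + r^2 + 4*r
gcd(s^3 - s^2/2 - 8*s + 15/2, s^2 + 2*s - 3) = s^2 + 2*s - 3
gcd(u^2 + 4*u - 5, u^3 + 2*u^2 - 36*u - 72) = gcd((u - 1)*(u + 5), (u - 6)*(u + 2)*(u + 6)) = 1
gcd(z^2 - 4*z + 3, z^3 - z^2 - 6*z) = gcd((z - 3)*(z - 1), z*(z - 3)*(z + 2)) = z - 3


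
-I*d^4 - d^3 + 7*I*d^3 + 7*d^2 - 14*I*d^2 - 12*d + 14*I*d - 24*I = (d - 4)*(d - 3)*(d - 2*I)*(-I*d + 1)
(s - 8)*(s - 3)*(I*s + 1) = I*s^3 + s^2 - 11*I*s^2 - 11*s + 24*I*s + 24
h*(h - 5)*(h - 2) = h^3 - 7*h^2 + 10*h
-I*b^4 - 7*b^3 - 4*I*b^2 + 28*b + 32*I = (b - 2)*(b + 2)*(b - 8*I)*(-I*b + 1)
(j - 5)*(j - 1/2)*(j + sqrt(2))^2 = j^4 - 11*j^3/2 + 2*sqrt(2)*j^3 - 11*sqrt(2)*j^2 + 9*j^2/2 - 11*j + 5*sqrt(2)*j + 5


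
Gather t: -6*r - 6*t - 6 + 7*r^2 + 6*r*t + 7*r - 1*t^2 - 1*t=7*r^2 + r - t^2 + t*(6*r - 7) - 6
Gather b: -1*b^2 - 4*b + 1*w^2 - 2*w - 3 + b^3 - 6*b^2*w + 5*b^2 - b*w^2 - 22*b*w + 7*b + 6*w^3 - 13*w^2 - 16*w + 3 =b^3 + b^2*(4 - 6*w) + b*(-w^2 - 22*w + 3) + 6*w^3 - 12*w^2 - 18*w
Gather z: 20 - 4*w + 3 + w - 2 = 21 - 3*w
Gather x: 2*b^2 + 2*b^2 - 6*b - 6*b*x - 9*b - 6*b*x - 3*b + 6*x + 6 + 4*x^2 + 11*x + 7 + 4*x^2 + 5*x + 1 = 4*b^2 - 18*b + 8*x^2 + x*(22 - 12*b) + 14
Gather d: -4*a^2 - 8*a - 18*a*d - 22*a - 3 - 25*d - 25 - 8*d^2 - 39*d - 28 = -4*a^2 - 30*a - 8*d^2 + d*(-18*a - 64) - 56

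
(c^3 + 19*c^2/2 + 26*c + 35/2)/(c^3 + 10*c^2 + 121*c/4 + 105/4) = 2*(c + 1)/(2*c + 3)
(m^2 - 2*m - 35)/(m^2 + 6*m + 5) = (m - 7)/(m + 1)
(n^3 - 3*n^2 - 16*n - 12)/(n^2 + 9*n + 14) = (n^2 - 5*n - 6)/(n + 7)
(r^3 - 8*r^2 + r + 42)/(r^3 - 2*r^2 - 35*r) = (r^2 - r - 6)/(r*(r + 5))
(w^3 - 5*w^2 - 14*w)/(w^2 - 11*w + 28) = w*(w + 2)/(w - 4)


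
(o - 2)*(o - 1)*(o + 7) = o^3 + 4*o^2 - 19*o + 14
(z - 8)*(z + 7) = z^2 - z - 56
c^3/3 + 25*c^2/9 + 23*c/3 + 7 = (c/3 + 1)*(c + 7/3)*(c + 3)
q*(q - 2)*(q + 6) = q^3 + 4*q^2 - 12*q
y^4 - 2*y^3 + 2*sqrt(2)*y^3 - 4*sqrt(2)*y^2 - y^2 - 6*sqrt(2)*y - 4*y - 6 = (y - 3)*(y + 1)*(y + sqrt(2))^2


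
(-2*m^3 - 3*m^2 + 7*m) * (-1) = 2*m^3 + 3*m^2 - 7*m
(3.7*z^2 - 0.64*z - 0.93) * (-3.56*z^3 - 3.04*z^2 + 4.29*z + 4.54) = -13.172*z^5 - 8.9696*z^4 + 21.1294*z^3 + 16.8796*z^2 - 6.8953*z - 4.2222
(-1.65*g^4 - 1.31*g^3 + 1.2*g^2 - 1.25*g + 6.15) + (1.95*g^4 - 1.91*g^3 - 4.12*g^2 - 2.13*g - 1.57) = 0.3*g^4 - 3.22*g^3 - 2.92*g^2 - 3.38*g + 4.58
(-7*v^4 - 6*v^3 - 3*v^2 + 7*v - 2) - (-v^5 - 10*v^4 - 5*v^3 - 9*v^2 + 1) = v^5 + 3*v^4 - v^3 + 6*v^2 + 7*v - 3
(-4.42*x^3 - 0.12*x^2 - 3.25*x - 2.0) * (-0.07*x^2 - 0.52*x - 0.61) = 0.3094*x^5 + 2.3068*x^4 + 2.9861*x^3 + 1.9032*x^2 + 3.0225*x + 1.22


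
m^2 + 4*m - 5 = (m - 1)*(m + 5)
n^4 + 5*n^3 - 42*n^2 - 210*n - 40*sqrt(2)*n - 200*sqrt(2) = (n + 5)*(n - 5*sqrt(2))*(n + sqrt(2))*(n + 4*sqrt(2))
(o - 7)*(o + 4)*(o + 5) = o^3 + 2*o^2 - 43*o - 140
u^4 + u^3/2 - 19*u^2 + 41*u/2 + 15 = (u - 3)*(u - 2)*(u + 1/2)*(u + 5)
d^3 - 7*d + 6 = (d - 2)*(d - 1)*(d + 3)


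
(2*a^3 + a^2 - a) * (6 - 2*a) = -4*a^4 + 10*a^3 + 8*a^2 - 6*a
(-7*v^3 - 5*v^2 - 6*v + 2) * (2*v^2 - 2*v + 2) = -14*v^5 + 4*v^4 - 16*v^3 + 6*v^2 - 16*v + 4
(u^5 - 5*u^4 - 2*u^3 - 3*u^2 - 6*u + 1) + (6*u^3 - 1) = u^5 - 5*u^4 + 4*u^3 - 3*u^2 - 6*u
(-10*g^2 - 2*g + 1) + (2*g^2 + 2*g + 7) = 8 - 8*g^2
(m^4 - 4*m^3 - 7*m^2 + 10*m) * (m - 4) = m^5 - 8*m^4 + 9*m^3 + 38*m^2 - 40*m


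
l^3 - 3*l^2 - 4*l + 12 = (l - 3)*(l - 2)*(l + 2)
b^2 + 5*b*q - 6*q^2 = (b - q)*(b + 6*q)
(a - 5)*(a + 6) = a^2 + a - 30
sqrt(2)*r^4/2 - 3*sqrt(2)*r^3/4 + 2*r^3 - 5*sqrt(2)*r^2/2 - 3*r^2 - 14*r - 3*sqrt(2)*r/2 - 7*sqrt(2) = (r - 7/2)*(r + 2)*(r + sqrt(2))*(sqrt(2)*r/2 + 1)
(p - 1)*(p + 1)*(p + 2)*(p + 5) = p^4 + 7*p^3 + 9*p^2 - 7*p - 10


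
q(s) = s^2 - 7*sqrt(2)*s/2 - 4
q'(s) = 2*s - 7*sqrt(2)/2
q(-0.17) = -3.13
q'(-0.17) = -5.29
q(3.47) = -9.13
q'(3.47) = 1.99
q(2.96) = -9.89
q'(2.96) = 0.97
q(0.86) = -7.52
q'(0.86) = -3.23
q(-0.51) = -1.22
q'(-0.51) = -5.97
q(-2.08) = 10.62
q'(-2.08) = -9.11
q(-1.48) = 5.52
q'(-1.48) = -7.91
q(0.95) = -7.80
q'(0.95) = -3.05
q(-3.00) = 19.85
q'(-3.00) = -10.95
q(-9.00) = 121.55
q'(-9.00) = -22.95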